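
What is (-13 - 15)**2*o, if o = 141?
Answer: 110544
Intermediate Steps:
(-13 - 15)**2*o = (-13 - 15)**2*141 = (-28)**2*141 = 784*141 = 110544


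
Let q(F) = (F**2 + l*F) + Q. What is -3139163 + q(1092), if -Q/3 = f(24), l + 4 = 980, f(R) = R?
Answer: -880979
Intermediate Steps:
l = 976 (l = -4 + 980 = 976)
Q = -72 (Q = -3*24 = -72)
q(F) = -72 + F**2 + 976*F (q(F) = (F**2 + 976*F) - 72 = -72 + F**2 + 976*F)
-3139163 + q(1092) = -3139163 + (-72 + 1092**2 + 976*1092) = -3139163 + (-72 + 1192464 + 1065792) = -3139163 + 2258184 = -880979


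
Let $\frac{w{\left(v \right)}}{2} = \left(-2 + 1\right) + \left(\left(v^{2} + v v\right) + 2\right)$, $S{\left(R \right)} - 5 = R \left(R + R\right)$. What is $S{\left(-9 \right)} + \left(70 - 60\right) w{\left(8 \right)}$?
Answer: $2747$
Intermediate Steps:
$S{\left(R \right)} = 5 + 2 R^{2}$ ($S{\left(R \right)} = 5 + R \left(R + R\right) = 5 + R 2 R = 5 + 2 R^{2}$)
$w{\left(v \right)} = 2 + 4 v^{2}$ ($w{\left(v \right)} = 2 \left(\left(-2 + 1\right) + \left(\left(v^{2} + v v\right) + 2\right)\right) = 2 \left(-1 + \left(\left(v^{2} + v^{2}\right) + 2\right)\right) = 2 \left(-1 + \left(2 v^{2} + 2\right)\right) = 2 \left(-1 + \left(2 + 2 v^{2}\right)\right) = 2 \left(1 + 2 v^{2}\right) = 2 + 4 v^{2}$)
$S{\left(-9 \right)} + \left(70 - 60\right) w{\left(8 \right)} = \left(5 + 2 \left(-9\right)^{2}\right) + \left(70 - 60\right) \left(2 + 4 \cdot 8^{2}\right) = \left(5 + 2 \cdot 81\right) + 10 \left(2 + 4 \cdot 64\right) = \left(5 + 162\right) + 10 \left(2 + 256\right) = 167 + 10 \cdot 258 = 167 + 2580 = 2747$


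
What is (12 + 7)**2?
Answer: 361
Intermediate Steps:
(12 + 7)**2 = 19**2 = 361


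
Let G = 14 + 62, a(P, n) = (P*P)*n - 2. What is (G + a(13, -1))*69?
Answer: -6555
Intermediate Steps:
a(P, n) = -2 + n*P**2 (a(P, n) = P**2*n - 2 = n*P**2 - 2 = -2 + n*P**2)
G = 76
(G + a(13, -1))*69 = (76 + (-2 - 1*13**2))*69 = (76 + (-2 - 1*169))*69 = (76 + (-2 - 169))*69 = (76 - 171)*69 = -95*69 = -6555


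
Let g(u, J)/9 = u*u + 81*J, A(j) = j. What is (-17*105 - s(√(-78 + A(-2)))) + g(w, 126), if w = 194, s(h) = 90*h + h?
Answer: 428793 - 364*I*√5 ≈ 4.2879e+5 - 813.93*I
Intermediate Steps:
s(h) = 91*h
g(u, J) = 9*u² + 729*J (g(u, J) = 9*(u*u + 81*J) = 9*(u² + 81*J) = 9*u² + 729*J)
(-17*105 - s(√(-78 + A(-2)))) + g(w, 126) = (-17*105 - 91*√(-78 - 2)) + (9*194² + 729*126) = (-1785 - 91*√(-80)) + (9*37636 + 91854) = (-1785 - 91*4*I*√5) + (338724 + 91854) = (-1785 - 364*I*√5) + 430578 = 428793 - 364*I*√5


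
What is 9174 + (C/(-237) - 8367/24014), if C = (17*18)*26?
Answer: 17339704323/1897106 ≈ 9140.1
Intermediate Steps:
C = 7956 (C = 306*26 = 7956)
9174 + (C/(-237) - 8367/24014) = 9174 + (7956/(-237) - 8367/24014) = 9174 + (7956*(-1/237) - 8367*1/24014) = 9174 + (-2652/79 - 8367/24014) = 9174 - 64346121/1897106 = 17339704323/1897106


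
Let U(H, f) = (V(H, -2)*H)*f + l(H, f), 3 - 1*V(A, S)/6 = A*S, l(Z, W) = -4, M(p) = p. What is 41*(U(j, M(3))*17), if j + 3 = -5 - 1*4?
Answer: 3158804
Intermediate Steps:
j = -12 (j = -3 + (-5 - 1*4) = -3 + (-5 - 4) = -3 - 9 = -12)
V(A, S) = 18 - 6*A*S
U(H, f) = -4 + H*f*(18 + 12*H) (U(H, f) = ((18 - 6*H*(-2))*H)*f - 4 = ((18 + 12*H)*H)*f - 4 = (H*(18 + 12*H))*f - 4 = H*f*(18 + 12*H) - 4 = -4 + H*f*(18 + 12*H))
41*(U(j, M(3))*17) = 41*((-4 + 12*3*(-12)² + 18*(-12)*3)*17) = 41*((-4 + 12*3*144 - 648)*17) = 41*((-4 + 5184 - 648)*17) = 41*(4532*17) = 41*77044 = 3158804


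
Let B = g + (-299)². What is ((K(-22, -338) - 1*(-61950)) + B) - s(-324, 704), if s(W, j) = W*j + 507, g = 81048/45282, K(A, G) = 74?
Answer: 2860432166/7547 ≈ 3.7902e+5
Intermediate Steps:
g = 13508/7547 (g = 81048*(1/45282) = 13508/7547 ≈ 1.7899)
B = 674722855/7547 (B = 13508/7547 + (-299)² = 13508/7547 + 89401 = 674722855/7547 ≈ 89403.)
s(W, j) = 507 + W*j
((K(-22, -338) - 1*(-61950)) + B) - s(-324, 704) = ((74 - 1*(-61950)) + 674722855/7547) - (507 - 324*704) = ((74 + 61950) + 674722855/7547) - (507 - 228096) = (62024 + 674722855/7547) - 1*(-227589) = 1142817983/7547 + 227589 = 2860432166/7547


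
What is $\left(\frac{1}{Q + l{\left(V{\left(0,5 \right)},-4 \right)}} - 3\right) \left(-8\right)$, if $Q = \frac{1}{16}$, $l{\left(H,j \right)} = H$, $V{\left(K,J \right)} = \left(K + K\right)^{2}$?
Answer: $-104$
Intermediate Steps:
$V{\left(K,J \right)} = 4 K^{2}$ ($V{\left(K,J \right)} = \left(2 K\right)^{2} = 4 K^{2}$)
$Q = \frac{1}{16} \approx 0.0625$
$\left(\frac{1}{Q + l{\left(V{\left(0,5 \right)},-4 \right)}} - 3\right) \left(-8\right) = \left(\frac{1}{\frac{1}{16} + 4 \cdot 0^{2}} - 3\right) \left(-8\right) = \left(\frac{1}{\frac{1}{16} + 4 \cdot 0} - 3\right) \left(-8\right) = \left(\frac{1}{\frac{1}{16} + 0} - 3\right) \left(-8\right) = \left(\frac{1}{\frac{1}{16}} - 3\right) \left(-8\right) = \left(16 - 3\right) \left(-8\right) = 13 \left(-8\right) = -104$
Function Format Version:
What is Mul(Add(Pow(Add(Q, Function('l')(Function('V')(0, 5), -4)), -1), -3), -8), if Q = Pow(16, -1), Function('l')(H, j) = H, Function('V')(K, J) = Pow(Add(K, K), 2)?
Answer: -104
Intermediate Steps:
Function('V')(K, J) = Mul(4, Pow(K, 2)) (Function('V')(K, J) = Pow(Mul(2, K), 2) = Mul(4, Pow(K, 2)))
Q = Rational(1, 16) ≈ 0.062500
Mul(Add(Pow(Add(Q, Function('l')(Function('V')(0, 5), -4)), -1), -3), -8) = Mul(Add(Pow(Add(Rational(1, 16), Mul(4, Pow(0, 2))), -1), -3), -8) = Mul(Add(Pow(Add(Rational(1, 16), Mul(4, 0)), -1), -3), -8) = Mul(Add(Pow(Add(Rational(1, 16), 0), -1), -3), -8) = Mul(Add(Pow(Rational(1, 16), -1), -3), -8) = Mul(Add(16, -3), -8) = Mul(13, -8) = -104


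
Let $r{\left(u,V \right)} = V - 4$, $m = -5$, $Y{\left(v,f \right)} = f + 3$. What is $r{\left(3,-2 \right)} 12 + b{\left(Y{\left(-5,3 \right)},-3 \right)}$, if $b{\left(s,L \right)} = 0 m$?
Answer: $-72$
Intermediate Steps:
$Y{\left(v,f \right)} = 3 + f$
$r{\left(u,V \right)} = -4 + V$
$b{\left(s,L \right)} = 0$ ($b{\left(s,L \right)} = 0 \left(-5\right) = 0$)
$r{\left(3,-2 \right)} 12 + b{\left(Y{\left(-5,3 \right)},-3 \right)} = \left(-4 - 2\right) 12 + 0 = \left(-6\right) 12 + 0 = -72 + 0 = -72$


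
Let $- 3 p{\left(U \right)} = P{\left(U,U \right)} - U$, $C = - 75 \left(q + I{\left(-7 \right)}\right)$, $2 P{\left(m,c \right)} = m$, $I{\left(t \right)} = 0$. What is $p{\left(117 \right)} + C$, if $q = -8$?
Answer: $\frac{1239}{2} \approx 619.5$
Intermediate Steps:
$P{\left(m,c \right)} = \frac{m}{2}$
$C = 600$ ($C = - 75 \left(-8 + 0\right) = \left(-75\right) \left(-8\right) = 600$)
$p{\left(U \right)} = \frac{U}{6}$ ($p{\left(U \right)} = - \frac{\frac{U}{2} - U}{3} = - \frac{\left(- \frac{1}{2}\right) U}{3} = \frac{U}{6}$)
$p{\left(117 \right)} + C = \frac{1}{6} \cdot 117 + 600 = \frac{39}{2} + 600 = \frac{1239}{2}$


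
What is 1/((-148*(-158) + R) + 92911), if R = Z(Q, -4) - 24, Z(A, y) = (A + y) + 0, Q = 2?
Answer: 1/116269 ≈ 8.6007e-6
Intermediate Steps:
Z(A, y) = A + y
R = -26 (R = (2 - 4) - 24 = -2 - 24 = -26)
1/((-148*(-158) + R) + 92911) = 1/((-148*(-158) - 26) + 92911) = 1/((23384 - 26) + 92911) = 1/(23358 + 92911) = 1/116269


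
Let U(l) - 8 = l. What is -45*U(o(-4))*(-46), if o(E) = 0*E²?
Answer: 16560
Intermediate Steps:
o(E) = 0
U(l) = 8 + l
-45*U(o(-4))*(-46) = -45*(8 + 0)*(-46) = -45*8*(-46) = -360*(-46) = 16560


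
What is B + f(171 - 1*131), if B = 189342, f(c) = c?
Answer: 189382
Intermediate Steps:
B + f(171 - 1*131) = 189342 + (171 - 1*131) = 189342 + (171 - 131) = 189342 + 40 = 189382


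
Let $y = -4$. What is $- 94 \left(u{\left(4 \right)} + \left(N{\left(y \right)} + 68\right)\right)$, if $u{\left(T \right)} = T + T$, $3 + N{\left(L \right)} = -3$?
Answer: $-6580$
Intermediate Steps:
$N{\left(L \right)} = -6$ ($N{\left(L \right)} = -3 - 3 = -6$)
$u{\left(T \right)} = 2 T$
$- 94 \left(u{\left(4 \right)} + \left(N{\left(y \right)} + 68\right)\right) = - 94 \left(2 \cdot 4 + \left(-6 + 68\right)\right) = - 94 \left(8 + 62\right) = \left(-94\right) 70 = -6580$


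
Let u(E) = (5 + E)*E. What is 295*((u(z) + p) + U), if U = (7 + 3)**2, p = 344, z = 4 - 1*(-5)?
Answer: 168150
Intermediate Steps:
z = 9 (z = 4 + 5 = 9)
u(E) = E*(5 + E)
U = 100 (U = 10**2 = 100)
295*((u(z) + p) + U) = 295*((9*(5 + 9) + 344) + 100) = 295*((9*14 + 344) + 100) = 295*((126 + 344) + 100) = 295*(470 + 100) = 295*570 = 168150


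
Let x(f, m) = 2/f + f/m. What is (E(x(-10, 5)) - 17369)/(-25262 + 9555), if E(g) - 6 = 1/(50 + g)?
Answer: 4149752/3753973 ≈ 1.1054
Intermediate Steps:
E(g) = 6 + 1/(50 + g)
(E(x(-10, 5)) - 17369)/(-25262 + 9555) = ((301 + 6*(2/(-10) - 10/5))/(50 + (2/(-10) - 10/5)) - 17369)/(-25262 + 9555) = ((301 + 6*(2*(-⅒) - 10*⅕))/(50 + (2*(-⅒) - 10*⅕)) - 17369)/(-15707) = ((301 + 6*(-⅕ - 2))/(50 + (-⅕ - 2)) - 17369)*(-1/15707) = ((301 + 6*(-11/5))/(50 - 11/5) - 17369)*(-1/15707) = ((301 - 66/5)/(239/5) - 17369)*(-1/15707) = ((5/239)*(1439/5) - 17369)*(-1/15707) = (1439/239 - 17369)*(-1/15707) = -4149752/239*(-1/15707) = 4149752/3753973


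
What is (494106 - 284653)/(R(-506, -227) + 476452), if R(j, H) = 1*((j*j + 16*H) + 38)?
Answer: 209453/728894 ≈ 0.28736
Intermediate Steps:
R(j, H) = 38 + j² + 16*H (R(j, H) = 1*((j² + 16*H) + 38) = 1*(38 + j² + 16*H) = 38 + j² + 16*H)
(494106 - 284653)/(R(-506, -227) + 476452) = (494106 - 284653)/((38 + (-506)² + 16*(-227)) + 476452) = 209453/((38 + 256036 - 3632) + 476452) = 209453/(252442 + 476452) = 209453/728894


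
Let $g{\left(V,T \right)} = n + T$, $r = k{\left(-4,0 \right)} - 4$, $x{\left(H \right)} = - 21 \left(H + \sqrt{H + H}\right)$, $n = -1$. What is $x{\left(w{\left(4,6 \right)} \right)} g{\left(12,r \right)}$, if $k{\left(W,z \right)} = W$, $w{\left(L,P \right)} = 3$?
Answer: $567 + 189 \sqrt{6} \approx 1030.0$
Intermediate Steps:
$x{\left(H \right)} = - 21 H - 21 \sqrt{2} \sqrt{H}$ ($x{\left(H \right)} = - 21 \left(H + \sqrt{2 H}\right) = - 21 \left(H + \sqrt{2} \sqrt{H}\right) = - 21 H - 21 \sqrt{2} \sqrt{H}$)
$r = -8$ ($r = -4 - 4 = -8$)
$g{\left(V,T \right)} = -1 + T$
$x{\left(w{\left(4,6 \right)} \right)} g{\left(12,r \right)} = \left(\left(-21\right) 3 - 21 \sqrt{2} \sqrt{3}\right) \left(-1 - 8\right) = \left(-63 - 21 \sqrt{6}\right) \left(-9\right) = 567 + 189 \sqrt{6}$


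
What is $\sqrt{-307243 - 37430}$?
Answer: $3 i \sqrt{38297} \approx 587.09 i$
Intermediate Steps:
$\sqrt{-307243 - 37430} = \sqrt{-344673} = 3 i \sqrt{38297}$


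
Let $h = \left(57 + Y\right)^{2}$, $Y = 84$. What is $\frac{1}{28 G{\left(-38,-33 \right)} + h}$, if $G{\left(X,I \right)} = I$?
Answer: $\frac{1}{18957} \approx 5.2751 \cdot 10^{-5}$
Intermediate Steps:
$h = 19881$ ($h = \left(57 + 84\right)^{2} = 141^{2} = 19881$)
$\frac{1}{28 G{\left(-38,-33 \right)} + h} = \frac{1}{28 \left(-33\right) + 19881} = \frac{1}{-924 + 19881} = \frac{1}{18957}$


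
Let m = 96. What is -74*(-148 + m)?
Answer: 3848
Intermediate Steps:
-74*(-148 + m) = -74*(-148 + 96) = -74*(-52) = 3848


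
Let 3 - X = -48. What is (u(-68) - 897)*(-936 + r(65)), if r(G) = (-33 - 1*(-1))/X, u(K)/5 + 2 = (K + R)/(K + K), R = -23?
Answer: 733817987/867 ≈ 8.4639e+5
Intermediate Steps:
X = 51 (X = 3 - 1*(-48) = 3 + 48 = 51)
u(K) = -10 + 5*(-23 + K)/(2*K) (u(K) = -10 + 5*((K - 23)/(K + K)) = -10 + 5*((-23 + K)/((2*K))) = -10 + 5*((-23 + K)*(1/(2*K))) = -10 + 5*((-23 + K)/(2*K)) = -10 + 5*(-23 + K)/(2*K))
r(G) = -32/51 (r(G) = (-33 - 1*(-1))/51 = (-33 + 1)*(1/51) = -32*1/51 = -32/51)
(u(-68) - 897)*(-936 + r(65)) = ((5/2)*(-23 - 3*(-68))/(-68) - 897)*(-936 - 32/51) = ((5/2)*(-1/68)*(-23 + 204) - 897)*(-47768/51) = ((5/2)*(-1/68)*181 - 897)*(-47768/51) = (-905/136 - 897)*(-47768/51) = -122897/136*(-47768/51) = 733817987/867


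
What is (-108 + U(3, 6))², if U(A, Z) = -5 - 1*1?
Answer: 12996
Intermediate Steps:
U(A, Z) = -6 (U(A, Z) = -5 - 1 = -6)
(-108 + U(3, 6))² = (-108 - 6)² = (-114)² = 12996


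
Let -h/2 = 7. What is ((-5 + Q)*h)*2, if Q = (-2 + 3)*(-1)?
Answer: 168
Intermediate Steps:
h = -14 (h = -2*7 = -14)
Q = -1 (Q = 1*(-1) = -1)
((-5 + Q)*h)*2 = ((-5 - 1)*(-14))*2 = -6*(-14)*2 = 84*2 = 168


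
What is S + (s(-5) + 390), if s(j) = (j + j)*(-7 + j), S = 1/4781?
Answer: 2438311/4781 ≈ 510.00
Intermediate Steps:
S = 1/4781 ≈ 0.00020916
s(j) = 2*j*(-7 + j) (s(j) = (2*j)*(-7 + j) = 2*j*(-7 + j))
S + (s(-5) + 390) = 1/4781 + (2*(-5)*(-7 - 5) + 390) = 1/4781 + (2*(-5)*(-12) + 390) = 1/4781 + (120 + 390) = 1/4781 + 510 = 2438311/4781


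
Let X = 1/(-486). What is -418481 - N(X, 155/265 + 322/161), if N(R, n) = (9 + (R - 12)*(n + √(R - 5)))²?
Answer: -134862698789612279/322448638104 - 3309055067*I*√14586/337996476 ≈ -4.1825e+5 - 1182.4*I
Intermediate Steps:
X = -1/486 ≈ -0.0020576
N(R, n) = (9 + (-12 + R)*(n + √(-5 + R)))²
-418481 - N(X, 155/265 + 322/161) = -418481 - (9 - 12*(155/265 + 322/161) - 12*√(-5 - 1/486) - (155/265 + 322/161)/486 - √(-5 - 1/486)/486)² = -418481 - (9 - 12*(155*(1/265) + 322*(1/161)) - 2*I*√14586/9 - (155*(1/265) + 322*(1/161))/486 - I*√14586/26244)² = -418481 - (9 - 12*(31/53 + 2) - 2*I*√14586/9 - (31/53 + 2)/486 - I*√14586/26244)² = -418481 - (9 - 12*137/53 - 2*I*√14586/9 - 1/486*137/53 - I*√14586/26244)² = -418481 - (9 - 1644/53 - 2*I*√14586/9 - 137/25758 - I*√14586/26244)² = -418481 - (-567299/25758 - 5833*I*√14586/26244)²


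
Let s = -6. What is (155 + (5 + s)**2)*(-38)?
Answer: -5928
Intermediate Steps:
(155 + (5 + s)**2)*(-38) = (155 + (5 - 6)**2)*(-38) = (155 + (-1)**2)*(-38) = (155 + 1)*(-38) = 156*(-38) = -5928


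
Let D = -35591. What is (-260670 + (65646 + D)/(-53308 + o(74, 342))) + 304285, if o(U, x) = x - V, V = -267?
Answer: 2298436830/52699 ≈ 43614.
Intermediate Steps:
o(U, x) = 267 + x (o(U, x) = x - 1*(-267) = x + 267 = 267 + x)
(-260670 + (65646 + D)/(-53308 + o(74, 342))) + 304285 = (-260670 + (65646 - 35591)/(-53308 + (267 + 342))) + 304285 = (-260670 + 30055/(-53308 + 609)) + 304285 = (-260670 + 30055/(-52699)) + 304285 = (-260670 + 30055*(-1/52699)) + 304285 = (-260670 - 30055/52699) + 304285 = -13737078385/52699 + 304285 = 2298436830/52699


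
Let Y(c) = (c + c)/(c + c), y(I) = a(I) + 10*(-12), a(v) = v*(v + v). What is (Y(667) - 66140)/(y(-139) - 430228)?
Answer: 66139/391706 ≈ 0.16885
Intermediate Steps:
a(v) = 2*v**2 (a(v) = v*(2*v) = 2*v**2)
y(I) = -120 + 2*I**2 (y(I) = 2*I**2 + 10*(-12) = 2*I**2 - 120 = -120 + 2*I**2)
Y(c) = 1 (Y(c) = (2*c)/((2*c)) = (2*c)*(1/(2*c)) = 1)
(Y(667) - 66140)/(y(-139) - 430228) = (1 - 66140)/((-120 + 2*(-139)**2) - 430228) = -66139/((-120 + 2*19321) - 430228) = -66139/((-120 + 38642) - 430228) = -66139/(38522 - 430228) = -66139/(-391706) = -66139*(-1/391706) = 66139/391706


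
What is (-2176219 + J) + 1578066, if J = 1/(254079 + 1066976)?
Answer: -790193011414/1321055 ≈ -5.9815e+5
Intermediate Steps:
J = 1/1321055 ≈ 7.5697e-7
(-2176219 + J) + 1578066 = (-2176219 + 1/1321055) + 1578066 = -2874904991044/1321055 + 1578066 = -790193011414/1321055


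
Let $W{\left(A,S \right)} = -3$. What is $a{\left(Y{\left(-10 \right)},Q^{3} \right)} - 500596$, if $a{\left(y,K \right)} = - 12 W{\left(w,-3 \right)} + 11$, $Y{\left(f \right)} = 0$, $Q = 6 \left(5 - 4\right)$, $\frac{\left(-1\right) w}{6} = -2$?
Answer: $-500549$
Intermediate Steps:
$w = 12$ ($w = \left(-6\right) \left(-2\right) = 12$)
$Q = 6$ ($Q = 6 \cdot 1 = 6$)
$a{\left(y,K \right)} = 47$ ($a{\left(y,K \right)} = \left(-12\right) \left(-3\right) + 11 = 36 + 11 = 47$)
$a{\left(Y{\left(-10 \right)},Q^{3} \right)} - 500596 = 47 - 500596 = -500549$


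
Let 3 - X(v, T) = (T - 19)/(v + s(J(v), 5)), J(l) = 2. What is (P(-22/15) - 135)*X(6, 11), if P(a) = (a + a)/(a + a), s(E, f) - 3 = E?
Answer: -5494/11 ≈ -499.45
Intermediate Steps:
s(E, f) = 3 + E
X(v, T) = 3 - (-19 + T)/(5 + v) (X(v, T) = 3 - (T - 19)/(v + (3 + 2)) = 3 - (-19 + T)/(v + 5) = 3 - (-19 + T)/(5 + v))
P(a) = 1 (P(a) = (2*a)/((2*a)) = (2*a)*(1/(2*a)) = 1)
(P(-22/15) - 135)*X(6, 11) = (1 - 135)*((34 - 1*11 + 3*6)/(5 + 6)) = -134*(34 - 11 + 18)/11 = -134*41/11 = -5494/11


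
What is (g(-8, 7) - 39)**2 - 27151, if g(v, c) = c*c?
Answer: -27051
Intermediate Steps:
g(v, c) = c**2
(g(-8, 7) - 39)**2 - 27151 = (7**2 - 39)**2 - 27151 = (49 - 39)**2 - 27151 = 10**2 - 27151 = 100 - 27151 = -27051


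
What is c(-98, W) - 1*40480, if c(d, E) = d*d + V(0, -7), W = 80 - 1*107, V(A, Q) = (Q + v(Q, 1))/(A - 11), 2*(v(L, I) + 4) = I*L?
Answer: -679243/22 ≈ -30875.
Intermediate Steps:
v(L, I) = -4 + I*L/2 (v(L, I) = -4 + (I*L)/2 = -4 + I*L/2)
V(A, Q) = (-4 + 3*Q/2)/(-11 + A) (V(A, Q) = (Q + (-4 + (½)*1*Q))/(A - 11) = (Q + (-4 + Q/2))/(-11 + A) = (-4 + 3*Q/2)/(-11 + A))
W = -27 (W = 80 - 107 = -27)
c(d, E) = 29/22 + d² (c(d, E) = d*d + (-8 + 3*(-7))/(2*(-11 + 0)) = d² + (½)*(-8 - 21)/(-11) = d² + (½)*(-1/11)*(-29) = d² + 29/22 = 29/22 + d²)
c(-98, W) - 1*40480 = (29/22 + (-98)²) - 1*40480 = (29/22 + 9604) - 40480 = 211317/22 - 40480 = -679243/22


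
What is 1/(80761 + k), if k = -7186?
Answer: 1/73575 ≈ 1.3592e-5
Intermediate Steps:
1/(80761 + k) = 1/(80761 - 7186) = 1/73575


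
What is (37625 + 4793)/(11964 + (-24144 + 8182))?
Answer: -21209/1999 ≈ -10.610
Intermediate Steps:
(37625 + 4793)/(11964 + (-24144 + 8182)) = 42418/(11964 - 15962) = 42418/(-3998) = 42418*(-1/3998) = -21209/1999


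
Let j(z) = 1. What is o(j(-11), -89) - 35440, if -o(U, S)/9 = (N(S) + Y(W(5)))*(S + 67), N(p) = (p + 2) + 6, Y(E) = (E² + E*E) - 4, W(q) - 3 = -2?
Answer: -51874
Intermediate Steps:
W(q) = 1 (W(q) = 3 - 2 = 1)
Y(E) = -4 + 2*E² (Y(E) = (E² + E²) - 4 = 2*E² - 4 = -4 + 2*E²)
N(p) = 8 + p (N(p) = (2 + p) + 6 = 8 + p)
o(U, S) = -9*(6 + S)*(67 + S) (o(U, S) = -9*((8 + S) + (-4 + 2*1²))*(S + 67) = -9*((8 + S) + (-4 + 2*1))*(67 + S) = -9*((8 + S) + (-4 + 2))*(67 + S) = -9*((8 + S) - 2)*(67 + S) = -9*(6 + S)*(67 + S))
o(j(-11), -89) - 35440 = (-3618 - 657*(-89) - 9*(-89)²) - 35440 = (-3618 + 58473 - 9*7921) - 35440 = (-3618 + 58473 - 71289) - 35440 = -16434 - 35440 = -51874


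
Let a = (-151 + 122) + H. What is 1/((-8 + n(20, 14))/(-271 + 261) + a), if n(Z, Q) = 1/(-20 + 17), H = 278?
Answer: 6/1499 ≈ 0.0040027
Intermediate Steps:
n(Z, Q) = -⅓ (n(Z, Q) = 1/(-3) = -⅓)
a = 249 (a = (-151 + 122) + 278 = -29 + 278 = 249)
1/((-8 + n(20, 14))/(-271 + 261) + a) = 1/((-8 - ⅓)/(-271 + 261) + 249) = 1/(-25/3/(-10) + 249) = 1/(-25/3*(-⅒) + 249) = 1/(⅚ + 249) = 1/(1499/6) = 6/1499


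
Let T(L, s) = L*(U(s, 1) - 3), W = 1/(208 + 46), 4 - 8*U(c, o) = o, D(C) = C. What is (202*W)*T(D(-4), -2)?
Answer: 2121/254 ≈ 8.3504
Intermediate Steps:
U(c, o) = 1/2 - o/8
W = 1/254 ≈ 0.0039370
T(L, s) = -21*L/8 (T(L, s) = L*((1/2 - 1/8*1) - 3) = L*((1/2 - 1/8) - 3) = L*(3/8 - 3) = L*(-21/8) = -21*L/8)
(202*W)*T(D(-4), -2) = (202*(1/254))*(-21/8*(-4)) = (101/127)*(21/2) = 2121/254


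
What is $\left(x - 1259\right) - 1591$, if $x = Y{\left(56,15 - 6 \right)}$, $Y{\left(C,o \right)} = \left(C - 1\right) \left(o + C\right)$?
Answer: $725$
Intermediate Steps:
$Y{\left(C,o \right)} = \left(-1 + C\right) \left(C + o\right)$
$x = 3575$ ($x = 56^{2} - 56 - \left(15 - 6\right) + 56 \left(15 - 6\right) = 3136 - 56 - \left(15 - 6\right) + 56 \left(15 - 6\right) = 3136 - 56 - 9 + 56 \cdot 9 = 3136 - 56 - 9 + 504 = 3575$)
$\left(x - 1259\right) - 1591 = \left(3575 - 1259\right) - 1591 = 2316 - 1591 = 725$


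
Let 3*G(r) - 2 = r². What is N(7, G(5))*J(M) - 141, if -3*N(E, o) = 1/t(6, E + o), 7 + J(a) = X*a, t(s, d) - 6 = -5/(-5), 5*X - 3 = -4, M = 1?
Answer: -4923/35 ≈ -140.66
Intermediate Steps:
X = -⅕ (X = ⅗ + (⅕)*(-4) = ⅗ - ⅘ = -⅕ ≈ -0.20000)
t(s, d) = 7 (t(s, d) = 6 - 5/(-5) = 6 - 5*(-⅕) = 6 + 1 = 7)
G(r) = ⅔ + r²/3
J(a) = -7 - a/5
N(E, o) = -1/21 (N(E, o) = -⅓/7 = -⅓*⅐ = -1/21)
N(7, G(5))*J(M) - 141 = -(-7 - ⅕*1)/21 - 141 = -(-7 - ⅕)/21 - 141 = -1/21*(-36/5) - 141 = 12/35 - 141 = -4923/35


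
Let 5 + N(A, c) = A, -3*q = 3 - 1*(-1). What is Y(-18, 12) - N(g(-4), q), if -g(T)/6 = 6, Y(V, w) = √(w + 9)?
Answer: 41 + √21 ≈ 45.583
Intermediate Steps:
Y(V, w) = √(9 + w)
q = -4/3 (q = -(3 - 1*(-1))/3 = -(3 + 1)/3 = -⅓*4 = -4/3 ≈ -1.3333)
g(T) = -36 (g(T) = -6*6 = -36)
N(A, c) = -5 + A
Y(-18, 12) - N(g(-4), q) = √(9 + 12) - (-5 - 36) = √21 - 1*(-41) = √21 + 41 = 41 + √21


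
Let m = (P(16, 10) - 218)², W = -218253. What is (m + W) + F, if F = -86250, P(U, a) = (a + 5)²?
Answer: -304454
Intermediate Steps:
P(U, a) = (5 + a)²
m = 49 (m = ((5 + 10)² - 218)² = (15² - 218)² = (225 - 218)² = 7² = 49)
(m + W) + F = (49 - 218253) - 86250 = -218204 - 86250 = -304454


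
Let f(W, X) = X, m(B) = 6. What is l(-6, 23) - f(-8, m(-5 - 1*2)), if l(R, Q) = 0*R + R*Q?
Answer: -144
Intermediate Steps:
l(R, Q) = Q*R (l(R, Q) = 0 + Q*R = Q*R)
l(-6, 23) - f(-8, m(-5 - 1*2)) = 23*(-6) - 1*6 = -138 - 6 = -144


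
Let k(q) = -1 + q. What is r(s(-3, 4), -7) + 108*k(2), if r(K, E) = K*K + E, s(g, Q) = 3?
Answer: 110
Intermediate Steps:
r(K, E) = E + K² (r(K, E) = K² + E = E + K²)
r(s(-3, 4), -7) + 108*k(2) = (-7 + 3²) + 108*(-1 + 2) = (-7 + 9) + 108*1 = 2 + 108 = 110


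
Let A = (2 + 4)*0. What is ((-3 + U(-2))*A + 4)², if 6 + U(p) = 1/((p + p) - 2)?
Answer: 16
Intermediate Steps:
A = 0 (A = 6*0 = 0)
U(p) = -6 + 1/(-2 + 2*p) (U(p) = -6 + 1/((p + p) - 2) = -6 + 1/(2*p - 2) = -6 + 1/(-2 + 2*p))
((-3 + U(-2))*A + 4)² = ((-3 + (13 - 12*(-2))/(2*(-1 - 2)))*0 + 4)² = ((-3 + (½)*(13 + 24)/(-3))*0 + 4)² = ((-3 + (½)*(-⅓)*37)*0 + 4)² = ((-3 - 37/6)*0 + 4)² = (-55/6*0 + 4)² = (0 + 4)² = 4² = 16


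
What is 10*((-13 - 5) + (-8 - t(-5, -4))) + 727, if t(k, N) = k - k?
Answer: 467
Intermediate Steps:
t(k, N) = 0
10*((-13 - 5) + (-8 - t(-5, -4))) + 727 = 10*((-13 - 5) + (-8 - 1*0)) + 727 = 10*(-18 + (-8 + 0)) + 727 = 10*(-18 - 8) + 727 = 10*(-26) + 727 = -260 + 727 = 467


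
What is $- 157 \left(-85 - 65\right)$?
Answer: $23550$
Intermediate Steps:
$- 157 \left(-85 - 65\right) = \left(-157\right) \left(-150\right) = 23550$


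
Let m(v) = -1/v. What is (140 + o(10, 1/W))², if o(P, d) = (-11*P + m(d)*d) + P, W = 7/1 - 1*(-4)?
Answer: 1521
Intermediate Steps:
W = 11 (W = 7*1 + 4 = 7 + 4 = 11)
o(P, d) = -1 - 10*P (o(P, d) = (-11*P + (-1/d)*d) + P = (-11*P - 1) + P = (-1 - 11*P) + P = -1 - 10*P)
(140 + o(10, 1/W))² = (140 + (-1 - 10*10))² = (140 + (-1 - 100))² = (140 - 101)² = 39² = 1521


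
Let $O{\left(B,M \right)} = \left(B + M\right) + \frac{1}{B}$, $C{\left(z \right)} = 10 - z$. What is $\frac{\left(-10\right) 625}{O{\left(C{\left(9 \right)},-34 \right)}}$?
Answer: $\frac{3125}{16} \approx 195.31$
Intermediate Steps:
$O{\left(B,M \right)} = B + M + \frac{1}{B}$
$\frac{\left(-10\right) 625}{O{\left(C{\left(9 \right)},-34 \right)}} = \frac{\left(-10\right) 625}{\left(10 - 9\right) - 34 + \frac{1}{10 - 9}} = - \frac{6250}{\left(10 - 9\right) - 34 + \frac{1}{10 - 9}} = - \frac{6250}{1 - 34 + 1^{-1}} = - \frac{6250}{1 - 34 + 1} = - \frac{6250}{-32} = \left(-6250\right) \left(- \frac{1}{32}\right) = \frac{3125}{16}$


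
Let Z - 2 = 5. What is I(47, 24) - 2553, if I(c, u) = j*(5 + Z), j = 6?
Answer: -2481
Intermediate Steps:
Z = 7 (Z = 2 + 5 = 7)
I(c, u) = 72 (I(c, u) = 6*(5 + 7) = 6*12 = 72)
I(47, 24) - 2553 = 72 - 2553 = -2481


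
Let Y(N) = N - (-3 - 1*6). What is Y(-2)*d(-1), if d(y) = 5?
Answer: 35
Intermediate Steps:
Y(N) = 9 + N (Y(N) = N - (-3 - 6) = N - 1*(-9) = N + 9 = 9 + N)
Y(-2)*d(-1) = (9 - 2)*5 = 7*5 = 35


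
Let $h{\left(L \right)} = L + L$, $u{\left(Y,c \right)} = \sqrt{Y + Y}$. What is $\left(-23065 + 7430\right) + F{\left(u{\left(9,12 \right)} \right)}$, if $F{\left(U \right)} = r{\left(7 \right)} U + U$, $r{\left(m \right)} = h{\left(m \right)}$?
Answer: $-15635 + 45 \sqrt{2} \approx -15571.0$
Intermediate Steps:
$u{\left(Y,c \right)} = \sqrt{2} \sqrt{Y}$ ($u{\left(Y,c \right)} = \sqrt{2 Y} = \sqrt{2} \sqrt{Y}$)
$h{\left(L \right)} = 2 L$
$r{\left(m \right)} = 2 m$
$F{\left(U \right)} = 15 U$ ($F{\left(U \right)} = 2 \cdot 7 U + U = 14 U + U = 15 U$)
$\left(-23065 + 7430\right) + F{\left(u{\left(9,12 \right)} \right)} = \left(-23065 + 7430\right) + 15 \sqrt{2} \sqrt{9} = -15635 + 15 \sqrt{2} \cdot 3 = -15635 + 15 \cdot 3 \sqrt{2} = -15635 + 45 \sqrt{2}$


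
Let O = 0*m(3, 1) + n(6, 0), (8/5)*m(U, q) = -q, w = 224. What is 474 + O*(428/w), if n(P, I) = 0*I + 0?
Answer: 474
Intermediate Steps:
n(P, I) = 0 (n(P, I) = 0 + 0 = 0)
m(U, q) = -5*q/8 (m(U, q) = 5*(-q)/8 = -5*q/8)
O = 0 (O = 0*(-5/8*1) + 0 = 0*(-5/8) + 0 = 0 + 0 = 0)
474 + O*(428/w) = 474 + 0*(428/224) = 474 + 0*(428*(1/224)) = 474 + 0*(107/56) = 474 + 0 = 474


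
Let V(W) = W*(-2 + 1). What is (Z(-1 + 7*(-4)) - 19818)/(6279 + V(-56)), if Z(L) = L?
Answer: -19847/6335 ≈ -3.1329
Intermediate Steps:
V(W) = -W (V(W) = W*(-1) = -W)
(Z(-1 + 7*(-4)) - 19818)/(6279 + V(-56)) = ((-1 + 7*(-4)) - 19818)/(6279 - 1*(-56)) = ((-1 - 28) - 19818)/(6279 + 56) = (-29 - 19818)/6335 = -19847*1/6335 = -19847/6335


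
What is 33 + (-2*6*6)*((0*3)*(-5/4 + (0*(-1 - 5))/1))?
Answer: 33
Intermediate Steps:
33 + (-2*6*6)*((0*3)*(-5/4 + (0*(-1 - 5))/1)) = 33 + (-12*6)*(0*(-5*¼ + (0*(-6))*1)) = 33 - 0*(-5/4 + 0*1) = 33 - 0*(-5/4 + 0) = 33 - 0*(-5)/4 = 33 - 72*0 = 33 + 0 = 33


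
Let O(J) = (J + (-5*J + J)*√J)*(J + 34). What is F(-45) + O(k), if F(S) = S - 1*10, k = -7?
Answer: -244 + 756*I*√7 ≈ -244.0 + 2000.2*I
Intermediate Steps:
F(S) = -10 + S (F(S) = S - 10 = -10 + S)
O(J) = (34 + J)*(J - 4*J^(3/2)) (O(J) = (J + (-4*J)*√J)*(34 + J) = (J - 4*J^(3/2))*(34 + J) = (34 + J)*(J - 4*J^(3/2)))
F(-45) + O(k) = (-10 - 45) + ((-7)² - (-952)*I*√7 - 196*I*√7 + 34*(-7)) = -55 + (49 - (-952)*I*√7 - 196*I*√7 - 238) = -55 + (49 + 952*I*√7 - 196*I*√7 - 238) = -55 + (-189 + 756*I*√7) = -244 + 756*I*√7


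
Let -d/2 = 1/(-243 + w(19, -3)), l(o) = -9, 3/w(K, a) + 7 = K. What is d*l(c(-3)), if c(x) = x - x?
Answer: -72/971 ≈ -0.074150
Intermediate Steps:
w(K, a) = 3/(-7 + K)
c(x) = 0
d = 8/971 (d = -2/(-243 + 3/(-7 + 19)) = -2/(-243 + 3/12) = -2/(-243 + 3*(1/12)) = -2/(-243 + 1/4) = -2/(-971/4) = -2*(-4/971) = 8/971 ≈ 0.0082389)
d*l(c(-3)) = (8/971)*(-9) = -72/971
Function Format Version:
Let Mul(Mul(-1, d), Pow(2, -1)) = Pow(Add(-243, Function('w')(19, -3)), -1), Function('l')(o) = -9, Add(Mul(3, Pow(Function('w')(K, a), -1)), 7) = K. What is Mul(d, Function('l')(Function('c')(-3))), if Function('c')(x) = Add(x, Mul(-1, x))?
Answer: Rational(-72, 971) ≈ -0.074150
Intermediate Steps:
Function('w')(K, a) = Mul(3, Pow(Add(-7, K), -1))
Function('c')(x) = 0
d = Rational(8, 971) (d = Mul(-2, Pow(Add(-243, Mul(3, Pow(Add(-7, 19), -1))), -1)) = Mul(-2, Pow(Add(-243, Mul(3, Pow(12, -1))), -1)) = Mul(-2, Pow(Add(-243, Mul(3, Rational(1, 12))), -1)) = Mul(-2, Pow(Add(-243, Rational(1, 4)), -1)) = Mul(-2, Pow(Rational(-971, 4), -1)) = Mul(-2, Rational(-4, 971)) = Rational(8, 971) ≈ 0.0082389)
Mul(d, Function('l')(Function('c')(-3))) = Mul(Rational(8, 971), -9) = Rational(-72, 971)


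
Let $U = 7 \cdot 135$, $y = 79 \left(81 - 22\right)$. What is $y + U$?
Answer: $5606$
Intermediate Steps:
$y = 4661$ ($y = 79 \cdot 59 = 4661$)
$U = 945$
$y + U = 4661 + 945 = 5606$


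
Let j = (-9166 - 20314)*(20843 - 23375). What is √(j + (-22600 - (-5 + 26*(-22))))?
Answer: √74621337 ≈ 8638.4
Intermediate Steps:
j = 74643360 (j = -29480*(-2532) = 74643360)
√(j + (-22600 - (-5 + 26*(-22)))) = √(74643360 + (-22600 - (-5 + 26*(-22)))) = √(74643360 + (-22600 - (-5 - 572))) = √(74643360 + (-22600 - 1*(-577))) = √(74643360 + (-22600 + 577)) = √(74643360 - 22023) = √74621337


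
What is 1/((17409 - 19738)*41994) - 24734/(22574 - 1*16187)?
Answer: -806361595157/208224771354 ≈ -3.8726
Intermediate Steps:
1/((17409 - 19738)*41994) - 24734/(22574 - 1*16187) = (1/41994)/(-2329) - 24734/(22574 - 16187) = -1/2329*1/41994 - 24734/6387 = -1/97804026 - 24734*1/6387 = -1/97804026 - 24734/6387 = -806361595157/208224771354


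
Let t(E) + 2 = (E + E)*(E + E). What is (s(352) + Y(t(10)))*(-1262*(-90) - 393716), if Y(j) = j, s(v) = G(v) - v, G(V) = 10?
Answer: -15687616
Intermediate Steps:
s(v) = 10 - v
t(E) = -2 + 4*E**2 (t(E) = -2 + (E + E)*(E + E) = -2 + (2*E)*(2*E) = -2 + 4*E**2)
(s(352) + Y(t(10)))*(-1262*(-90) - 393716) = ((10 - 1*352) + (-2 + 4*10**2))*(-1262*(-90) - 393716) = ((10 - 352) + (-2 + 4*100))*(113580 - 393716) = (-342 + (-2 + 400))*(-280136) = (-342 + 398)*(-280136) = 56*(-280136) = -15687616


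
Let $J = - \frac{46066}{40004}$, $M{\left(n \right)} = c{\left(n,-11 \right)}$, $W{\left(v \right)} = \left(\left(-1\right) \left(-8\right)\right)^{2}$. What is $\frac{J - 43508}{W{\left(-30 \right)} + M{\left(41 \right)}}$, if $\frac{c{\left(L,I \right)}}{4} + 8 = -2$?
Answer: $- \frac{870270049}{480048} \approx -1812.9$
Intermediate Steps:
$c{\left(L,I \right)} = -40$ ($c{\left(L,I \right)} = -32 + 4 \left(-2\right) = -32 - 8 = -40$)
$W{\left(v \right)} = 64$ ($W{\left(v \right)} = 8^{2} = 64$)
$M{\left(n \right)} = -40$
$J = - \frac{23033}{20002}$ ($J = \left(-46066\right) \frac{1}{40004} = - \frac{23033}{20002} \approx -1.1515$)
$\frac{J - 43508}{W{\left(-30 \right)} + M{\left(41 \right)}} = \frac{- \frac{23033}{20002} - 43508}{64 - 40} = - \frac{870270049}{20002 \cdot 24} = \left(- \frac{870270049}{20002}\right) \frac{1}{24} = - \frac{870270049}{480048}$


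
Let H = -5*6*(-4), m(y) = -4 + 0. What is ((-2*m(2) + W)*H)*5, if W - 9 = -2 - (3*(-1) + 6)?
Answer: 7200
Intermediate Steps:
m(y) = -4
W = 4 (W = 9 + (-2 - (3*(-1) + 6)) = 9 + (-2 - (-3 + 6)) = 9 + (-2 - 1*3) = 9 + (-2 - 3) = 9 - 5 = 4)
H = 120 (H = -30*(-4) = 120)
((-2*m(2) + W)*H)*5 = ((-2*(-4) + 4)*120)*5 = ((8 + 4)*120)*5 = (12*120)*5 = 1440*5 = 7200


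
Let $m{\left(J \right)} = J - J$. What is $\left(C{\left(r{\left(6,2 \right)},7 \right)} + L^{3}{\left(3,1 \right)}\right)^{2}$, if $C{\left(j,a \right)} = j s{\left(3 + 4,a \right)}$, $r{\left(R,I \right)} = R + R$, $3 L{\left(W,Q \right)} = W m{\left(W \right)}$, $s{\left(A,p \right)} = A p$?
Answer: $345744$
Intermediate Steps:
$m{\left(J \right)} = 0$
$L{\left(W,Q \right)} = 0$ ($L{\left(W,Q \right)} = \frac{W 0}{3} = \frac{1}{3} \cdot 0 = 0$)
$r{\left(R,I \right)} = 2 R$
$C{\left(j,a \right)} = 7 a j$ ($C{\left(j,a \right)} = j \left(3 + 4\right) a = j 7 a = 7 a j$)
$\left(C{\left(r{\left(6,2 \right)},7 \right)} + L^{3}{\left(3,1 \right)}\right)^{2} = \left(7 \cdot 7 \cdot 2 \cdot 6 + 0^{3}\right)^{2} = \left(7 \cdot 7 \cdot 12 + 0\right)^{2} = \left(588 + 0\right)^{2} = 588^{2} = 345744$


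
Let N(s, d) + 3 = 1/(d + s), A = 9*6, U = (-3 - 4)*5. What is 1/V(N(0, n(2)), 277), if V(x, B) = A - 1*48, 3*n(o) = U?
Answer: ⅙ ≈ 0.16667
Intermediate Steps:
U = -35 (U = -7*5 = -35)
A = 54
n(o) = -35/3 (n(o) = (⅓)*(-35) = -35/3)
N(s, d) = -3 + 1/(d + s)
V(x, B) = 6 (V(x, B) = 54 - 1*48 = 54 - 48 = 6)
1/V(N(0, n(2)), 277) = 1/6 = ⅙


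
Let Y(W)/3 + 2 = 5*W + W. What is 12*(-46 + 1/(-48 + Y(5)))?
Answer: -1655/3 ≈ -551.67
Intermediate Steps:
Y(W) = -6 + 18*W (Y(W) = -6 + 3*(5*W + W) = -6 + 3*(6*W) = -6 + 18*W)
12*(-46 + 1/(-48 + Y(5))) = 12*(-46 + 1/(-48 + (-6 + 18*5))) = 12*(-46 + 1/(-48 + (-6 + 90))) = 12*(-46 + 1/(-48 + 84)) = 12*(-46 + 1/36) = 12*(-1655/36) = -1655/3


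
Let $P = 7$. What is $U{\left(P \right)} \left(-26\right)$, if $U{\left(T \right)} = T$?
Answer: $-182$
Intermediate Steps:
$U{\left(P \right)} \left(-26\right) = 7 \left(-26\right) = -182$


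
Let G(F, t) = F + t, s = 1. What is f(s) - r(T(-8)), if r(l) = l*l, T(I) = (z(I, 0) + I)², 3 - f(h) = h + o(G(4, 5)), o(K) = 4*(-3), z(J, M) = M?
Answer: -4082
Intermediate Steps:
o(K) = -12
f(h) = 15 - h (f(h) = 3 - (h - 12) = 3 - (-12 + h) = 3 + (12 - h) = 15 - h)
T(I) = I² (T(I) = (0 + I)² = I²)
r(l) = l²
f(s) - r(T(-8)) = (15 - 1*1) - ((-8)²)² = (15 - 1) - 1*64² = 14 - 1*4096 = 14 - 4096 = -4082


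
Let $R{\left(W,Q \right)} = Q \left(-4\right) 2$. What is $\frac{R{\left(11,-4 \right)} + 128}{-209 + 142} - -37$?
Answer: $\frac{2319}{67} \approx 34.612$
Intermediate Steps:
$R{\left(W,Q \right)} = - 8 Q$ ($R{\left(W,Q \right)} = - 4 Q 2 = - 8 Q$)
$\frac{R{\left(11,-4 \right)} + 128}{-209 + 142} - -37 = \frac{\left(-8\right) \left(-4\right) + 128}{-209 + 142} - -37 = \frac{32 + 128}{-67} + 37 = 160 \left(- \frac{1}{67}\right) + 37 = - \frac{160}{67} + 37 = \frac{2319}{67}$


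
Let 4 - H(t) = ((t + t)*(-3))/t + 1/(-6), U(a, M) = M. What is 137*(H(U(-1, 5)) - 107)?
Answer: -79597/6 ≈ -13266.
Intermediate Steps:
H(t) = 61/6 (H(t) = 4 - (((t + t)*(-3))/t + 1/(-6)) = 4 - (((2*t)*(-3))/t + 1*(-1/6)) = 4 - ((-6*t)/t - 1/6) = 4 - (-6 - 1/6) = 4 - 1*(-37/6) = 4 + 37/6 = 61/6)
137*(H(U(-1, 5)) - 107) = 137*(61/6 - 107) = 137*(-581/6) = -79597/6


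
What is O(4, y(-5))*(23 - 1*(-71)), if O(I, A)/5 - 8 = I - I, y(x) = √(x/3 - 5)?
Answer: 3760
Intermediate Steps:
y(x) = √(-5 + x/3) (y(x) = √(x*(⅓) - 5) = √(x/3 - 5) = √(-5 + x/3))
O(I, A) = 40 (O(I, A) = 40 + 5*(I - I) = 40 + 5*0 = 40 + 0 = 40)
O(4, y(-5))*(23 - 1*(-71)) = 40*(23 - 1*(-71)) = 40*(23 + 71) = 40*94 = 3760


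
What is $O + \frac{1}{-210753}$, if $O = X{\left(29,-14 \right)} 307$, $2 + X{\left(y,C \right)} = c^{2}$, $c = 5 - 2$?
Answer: $\frac{452908196}{210753} \approx 2149.0$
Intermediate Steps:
$c = 3$
$X{\left(y,C \right)} = 7$ ($X{\left(y,C \right)} = -2 + 3^{2} = -2 + 9 = 7$)
$O = 2149$ ($O = 7 \cdot 307 = 2149$)
$O + \frac{1}{-210753} = 2149 + \frac{1}{-210753} = 2149 - \frac{1}{210753} = \frac{452908196}{210753}$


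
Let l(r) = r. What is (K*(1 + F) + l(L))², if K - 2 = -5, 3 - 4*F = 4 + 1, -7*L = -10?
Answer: 1/196 ≈ 0.0051020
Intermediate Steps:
L = 10/7 (L = -⅐*(-10) = 10/7 ≈ 1.4286)
F = -½ (F = ¾ - (4 + 1)/4 = ¾ - ¼*5 = ¾ - 5/4 = -½ ≈ -0.50000)
K = -3 (K = 2 - 5 = -3)
(K*(1 + F) + l(L))² = (-3*(1 - ½) + 10/7)² = (-3*½ + 10/7)² = (-3/2 + 10/7)² = (-1/14)² = 1/196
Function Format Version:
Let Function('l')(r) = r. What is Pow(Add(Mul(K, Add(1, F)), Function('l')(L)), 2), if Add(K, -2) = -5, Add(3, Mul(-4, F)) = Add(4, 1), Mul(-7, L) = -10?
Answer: Rational(1, 196) ≈ 0.0051020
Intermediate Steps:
L = Rational(10, 7) (L = Mul(Rational(-1, 7), -10) = Rational(10, 7) ≈ 1.4286)
F = Rational(-1, 2) (F = Add(Rational(3, 4), Mul(Rational(-1, 4), Add(4, 1))) = Add(Rational(3, 4), Mul(Rational(-1, 4), 5)) = Add(Rational(3, 4), Rational(-5, 4)) = Rational(-1, 2) ≈ -0.50000)
K = -3 (K = Add(2, -5) = -3)
Pow(Add(Mul(K, Add(1, F)), Function('l')(L)), 2) = Pow(Add(Mul(-3, Add(1, Rational(-1, 2))), Rational(10, 7)), 2) = Pow(Add(Mul(-3, Rational(1, 2)), Rational(10, 7)), 2) = Pow(Add(Rational(-3, 2), Rational(10, 7)), 2) = Pow(Rational(-1, 14), 2) = Rational(1, 196)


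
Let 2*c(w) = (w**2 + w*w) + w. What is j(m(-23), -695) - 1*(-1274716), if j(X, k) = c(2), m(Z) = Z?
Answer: 1274721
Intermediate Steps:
c(w) = w**2 + w/2 (c(w) = ((w**2 + w*w) + w)/2 = ((w**2 + w**2) + w)/2 = (2*w**2 + w)/2 = (w + 2*w**2)/2 = w**2 + w/2)
j(X, k) = 5 (j(X, k) = 2*(1/2 + 2) = 2*(5/2) = 5)
j(m(-23), -695) - 1*(-1274716) = 5 - 1*(-1274716) = 5 + 1274716 = 1274721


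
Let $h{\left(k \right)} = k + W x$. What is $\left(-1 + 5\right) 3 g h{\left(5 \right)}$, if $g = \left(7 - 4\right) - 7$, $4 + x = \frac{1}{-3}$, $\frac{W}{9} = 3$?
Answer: $5376$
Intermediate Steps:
$W = 27$ ($W = 9 \cdot 3 = 27$)
$x = - \frac{13}{3}$ ($x = -4 + \frac{1}{-3} = -4 - \frac{1}{3} = - \frac{13}{3} \approx -4.3333$)
$g = -4$ ($g = 3 - 7 = -4$)
$h{\left(k \right)} = -117 + k$ ($h{\left(k \right)} = k + 27 \left(- \frac{13}{3}\right) = k - 117 = -117 + k$)
$\left(-1 + 5\right) 3 g h{\left(5 \right)} = \left(-1 + 5\right) 3 \left(-4\right) \left(-117 + 5\right) = 4 \cdot 3 \left(-4\right) \left(-112\right) = 12 \left(-4\right) \left(-112\right) = \left(-48\right) \left(-112\right) = 5376$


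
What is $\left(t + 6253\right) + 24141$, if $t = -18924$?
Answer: $11470$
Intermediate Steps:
$\left(t + 6253\right) + 24141 = \left(-18924 + 6253\right) + 24141 = -12671 + 24141 = 11470$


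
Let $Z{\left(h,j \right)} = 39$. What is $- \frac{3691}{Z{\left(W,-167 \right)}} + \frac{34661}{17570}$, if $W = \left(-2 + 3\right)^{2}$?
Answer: $- \frac{63499091}{685230} \approx -92.668$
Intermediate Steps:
$W = 1$ ($W = 1^{2} = 1$)
$- \frac{3691}{Z{\left(W,-167 \right)}} + \frac{34661}{17570} = - \frac{3691}{39} + \frac{34661}{17570} = - \frac{63499091}{685230}$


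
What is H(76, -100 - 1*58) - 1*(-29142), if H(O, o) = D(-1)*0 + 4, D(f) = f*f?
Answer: 29146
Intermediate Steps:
D(f) = f²
H(O, o) = 4 (H(O, o) = (-1)²*0 + 4 = 1*0 + 4 = 0 + 4 = 4)
H(76, -100 - 1*58) - 1*(-29142) = 4 - 1*(-29142) = 4 + 29142 = 29146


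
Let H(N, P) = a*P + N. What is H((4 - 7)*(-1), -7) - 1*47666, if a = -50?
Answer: -47313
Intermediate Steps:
H(N, P) = N - 50*P (H(N, P) = -50*P + N = N - 50*P)
H((4 - 7)*(-1), -7) - 1*47666 = ((4 - 7)*(-1) - 50*(-7)) - 1*47666 = (-3*(-1) + 350) - 47666 = (3 + 350) - 47666 = 353 - 47666 = -47313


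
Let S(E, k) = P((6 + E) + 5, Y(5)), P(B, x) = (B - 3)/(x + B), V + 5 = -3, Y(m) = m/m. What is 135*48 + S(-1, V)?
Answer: 71287/11 ≈ 6480.6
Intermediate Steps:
Y(m) = 1
V = -8 (V = -5 - 3 = -8)
P(B, x) = (-3 + B)/(B + x)
S(E, k) = (8 + E)/(12 + E) (S(E, k) = (-3 + ((6 + E) + 5))/(((6 + E) + 5) + 1) = (-3 + (11 + E))/((11 + E) + 1) = (8 + E)/(12 + E))
135*48 + S(-1, V) = 135*48 + (8 - 1)/(12 - 1) = 6480 + 7/11 = 71287/11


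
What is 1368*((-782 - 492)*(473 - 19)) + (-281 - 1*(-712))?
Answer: -791245297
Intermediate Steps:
1368*((-782 - 492)*(473 - 19)) + (-281 - 1*(-712)) = 1368*(-1274*454) + (-281 + 712) = 1368*(-578396) + 431 = -791245728 + 431 = -791245297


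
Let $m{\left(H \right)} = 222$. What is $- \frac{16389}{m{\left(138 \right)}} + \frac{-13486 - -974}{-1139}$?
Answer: $- \frac{311557}{4958} \approx -62.839$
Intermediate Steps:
$- \frac{16389}{m{\left(138 \right)}} + \frac{-13486 - -974}{-1139} = - \frac{16389}{222} + \frac{-13486 - -974}{-1139} = \left(-16389\right) \frac{1}{222} + \left(-13486 + 974\right) \left(- \frac{1}{1139}\right) = - \frac{5463}{74} - - \frac{736}{67} = - \frac{5463}{74} + \frac{736}{67} = - \frac{311557}{4958}$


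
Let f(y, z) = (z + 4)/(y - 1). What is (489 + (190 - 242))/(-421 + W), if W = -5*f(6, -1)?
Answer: -437/424 ≈ -1.0307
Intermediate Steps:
f(y, z) = (4 + z)/(-1 + y)
W = -3 (W = -5*(4 - 1)/(-1 + 6) = -5*3/5 = -3)
(489 + (190 - 242))/(-421 + W) = (489 + (190 - 242))/(-421 - 3) = (489 - 52)/(-424) = 437*(-1/424) = -437/424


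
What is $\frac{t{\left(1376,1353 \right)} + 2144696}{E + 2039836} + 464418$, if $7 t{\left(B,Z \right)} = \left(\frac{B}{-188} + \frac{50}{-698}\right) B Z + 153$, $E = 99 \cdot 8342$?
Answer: $\frac{21830425544608777}{47005978682} \approx 4.6442 \cdot 10^{5}$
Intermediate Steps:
$E = 825858$
$t{\left(B,Z \right)} = \frac{153}{7} + \frac{B Z \left(- \frac{25}{349} - \frac{B}{188}\right)}{7}$ ($t{\left(B,Z \right)} = \frac{\left(\frac{B}{-188} + \frac{50}{-698}\right) B Z + 153}{7} = \frac{\left(B \left(- \frac{1}{188}\right) + 50 \left(- \frac{1}{698}\right)\right) B Z + 153}{7} = \frac{\left(- \frac{B}{188} - \frac{25}{349}\right) B Z + 153}{7} = \frac{\left(- \frac{25}{349} - \frac{B}{188}\right) B Z + 153}{7} = \frac{B \left(- \frac{25}{349} - \frac{B}{188}\right) Z + 153}{7} = \frac{B Z \left(- \frac{25}{349} - \frac{B}{188}\right) + 153}{7} = \frac{153 + B Z \left(- \frac{25}{349} - \frac{B}{188}\right)}{7} = \frac{153}{7} + \frac{B Z \left(- \frac{25}{349} - \frac{B}{188}\right)}{7}$)
$\frac{t{\left(1376,1353 \right)} + 2144696}{E + 2039836} + 464418 = \frac{\left(\frac{153}{7} - \frac{34400}{2443} \cdot 1353 - \frac{1353 \cdot 1376^{2}}{1316}\right) + 2144696}{825858 + 2039836} + 464418 = \frac{\left(\frac{153}{7} - \frac{46543200}{2443} - \frac{1353}{1316} \cdot 1893376\right) + 2144696}{2865694} + 464418 = \left(\left(\frac{153}{7} - \frac{46543200}{2443} - \frac{640434432}{329}\right) + 2144696\right) \frac{1}{2865694} + 464418 = \left(- \frac{32242376787}{16403} + 2144696\right) \frac{1}{2865694} + 464418 = \frac{2937071701}{16403} \cdot \frac{1}{2865694} + 464418 = \frac{2937071701}{47005978682} + 464418 = \frac{21830425544608777}{47005978682}$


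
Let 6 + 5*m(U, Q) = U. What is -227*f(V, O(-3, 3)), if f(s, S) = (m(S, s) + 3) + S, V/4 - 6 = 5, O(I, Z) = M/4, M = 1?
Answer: -4767/10 ≈ -476.70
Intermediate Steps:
m(U, Q) = -6/5 + U/5
O(I, Z) = 1/4
V = 44 (V = 24 + 4*5 = 24 + 20 = 44)
f(s, S) = 9/5 + 6*S/5 (f(s, S) = ((-6/5 + S/5) + 3) + S = (9/5 + S/5) + S = 9/5 + 6*S/5)
-227*f(V, O(-3, 3)) = -227*(9/5 + (6/5)*(1/4)) = -227*(9/5 + 3/10) = -227*21/10 = -4767/10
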